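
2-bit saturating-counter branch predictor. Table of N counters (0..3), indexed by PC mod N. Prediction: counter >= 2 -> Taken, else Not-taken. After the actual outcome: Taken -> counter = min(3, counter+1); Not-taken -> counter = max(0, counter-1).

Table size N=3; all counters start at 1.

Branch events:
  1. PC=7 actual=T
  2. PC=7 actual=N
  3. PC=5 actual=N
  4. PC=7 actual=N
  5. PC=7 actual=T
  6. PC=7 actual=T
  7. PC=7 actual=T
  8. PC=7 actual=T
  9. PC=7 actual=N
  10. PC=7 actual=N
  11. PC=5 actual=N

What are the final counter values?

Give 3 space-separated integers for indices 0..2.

Ev 1: PC=7 idx=1 pred=N actual=T -> ctr[1]=2
Ev 2: PC=7 idx=1 pred=T actual=N -> ctr[1]=1
Ev 3: PC=5 idx=2 pred=N actual=N -> ctr[2]=0
Ev 4: PC=7 idx=1 pred=N actual=N -> ctr[1]=0
Ev 5: PC=7 idx=1 pred=N actual=T -> ctr[1]=1
Ev 6: PC=7 idx=1 pred=N actual=T -> ctr[1]=2
Ev 7: PC=7 idx=1 pred=T actual=T -> ctr[1]=3
Ev 8: PC=7 idx=1 pred=T actual=T -> ctr[1]=3
Ev 9: PC=7 idx=1 pred=T actual=N -> ctr[1]=2
Ev 10: PC=7 idx=1 pred=T actual=N -> ctr[1]=1
Ev 11: PC=5 idx=2 pred=N actual=N -> ctr[2]=0

Answer: 1 1 0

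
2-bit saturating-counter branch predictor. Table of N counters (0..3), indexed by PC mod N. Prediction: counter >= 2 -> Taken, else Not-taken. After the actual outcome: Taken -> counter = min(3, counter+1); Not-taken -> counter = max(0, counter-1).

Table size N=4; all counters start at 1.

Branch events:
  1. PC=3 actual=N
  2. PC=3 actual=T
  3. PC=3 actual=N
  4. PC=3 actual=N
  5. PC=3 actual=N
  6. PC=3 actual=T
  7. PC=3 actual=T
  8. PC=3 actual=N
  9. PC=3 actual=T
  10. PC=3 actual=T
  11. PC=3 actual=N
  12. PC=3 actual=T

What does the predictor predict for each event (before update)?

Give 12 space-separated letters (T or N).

Answer: N N N N N N N T N T T T

Derivation:
Ev 1: PC=3 idx=3 pred=N actual=N -> ctr[3]=0
Ev 2: PC=3 idx=3 pred=N actual=T -> ctr[3]=1
Ev 3: PC=3 idx=3 pred=N actual=N -> ctr[3]=0
Ev 4: PC=3 idx=3 pred=N actual=N -> ctr[3]=0
Ev 5: PC=3 idx=3 pred=N actual=N -> ctr[3]=0
Ev 6: PC=3 idx=3 pred=N actual=T -> ctr[3]=1
Ev 7: PC=3 idx=3 pred=N actual=T -> ctr[3]=2
Ev 8: PC=3 idx=3 pred=T actual=N -> ctr[3]=1
Ev 9: PC=3 idx=3 pred=N actual=T -> ctr[3]=2
Ev 10: PC=3 idx=3 pred=T actual=T -> ctr[3]=3
Ev 11: PC=3 idx=3 pred=T actual=N -> ctr[3]=2
Ev 12: PC=3 idx=3 pred=T actual=T -> ctr[3]=3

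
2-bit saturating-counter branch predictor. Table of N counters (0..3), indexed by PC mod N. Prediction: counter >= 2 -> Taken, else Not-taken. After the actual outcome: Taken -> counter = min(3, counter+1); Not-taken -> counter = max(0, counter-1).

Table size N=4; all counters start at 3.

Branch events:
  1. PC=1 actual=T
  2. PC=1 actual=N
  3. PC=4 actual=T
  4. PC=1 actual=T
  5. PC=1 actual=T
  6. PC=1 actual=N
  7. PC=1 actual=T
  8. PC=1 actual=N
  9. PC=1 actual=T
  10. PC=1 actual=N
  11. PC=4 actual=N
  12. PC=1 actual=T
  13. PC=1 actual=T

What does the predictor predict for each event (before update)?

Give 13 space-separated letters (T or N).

Ev 1: PC=1 idx=1 pred=T actual=T -> ctr[1]=3
Ev 2: PC=1 idx=1 pred=T actual=N -> ctr[1]=2
Ev 3: PC=4 idx=0 pred=T actual=T -> ctr[0]=3
Ev 4: PC=1 idx=1 pred=T actual=T -> ctr[1]=3
Ev 5: PC=1 idx=1 pred=T actual=T -> ctr[1]=3
Ev 6: PC=1 idx=1 pred=T actual=N -> ctr[1]=2
Ev 7: PC=1 idx=1 pred=T actual=T -> ctr[1]=3
Ev 8: PC=1 idx=1 pred=T actual=N -> ctr[1]=2
Ev 9: PC=1 idx=1 pred=T actual=T -> ctr[1]=3
Ev 10: PC=1 idx=1 pred=T actual=N -> ctr[1]=2
Ev 11: PC=4 idx=0 pred=T actual=N -> ctr[0]=2
Ev 12: PC=1 idx=1 pred=T actual=T -> ctr[1]=3
Ev 13: PC=1 idx=1 pred=T actual=T -> ctr[1]=3

Answer: T T T T T T T T T T T T T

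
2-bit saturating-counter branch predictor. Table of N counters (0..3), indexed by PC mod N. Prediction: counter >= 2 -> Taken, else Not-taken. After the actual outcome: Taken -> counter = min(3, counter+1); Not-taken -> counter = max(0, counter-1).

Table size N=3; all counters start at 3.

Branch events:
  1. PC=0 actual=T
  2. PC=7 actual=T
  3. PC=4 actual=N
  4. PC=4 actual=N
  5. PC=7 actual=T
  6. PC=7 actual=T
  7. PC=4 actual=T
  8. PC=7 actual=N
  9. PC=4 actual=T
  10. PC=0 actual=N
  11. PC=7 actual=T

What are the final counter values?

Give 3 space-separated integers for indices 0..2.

Answer: 2 3 3

Derivation:
Ev 1: PC=0 idx=0 pred=T actual=T -> ctr[0]=3
Ev 2: PC=7 idx=1 pred=T actual=T -> ctr[1]=3
Ev 3: PC=4 idx=1 pred=T actual=N -> ctr[1]=2
Ev 4: PC=4 idx=1 pred=T actual=N -> ctr[1]=1
Ev 5: PC=7 idx=1 pred=N actual=T -> ctr[1]=2
Ev 6: PC=7 idx=1 pred=T actual=T -> ctr[1]=3
Ev 7: PC=4 idx=1 pred=T actual=T -> ctr[1]=3
Ev 8: PC=7 idx=1 pred=T actual=N -> ctr[1]=2
Ev 9: PC=4 idx=1 pred=T actual=T -> ctr[1]=3
Ev 10: PC=0 idx=0 pred=T actual=N -> ctr[0]=2
Ev 11: PC=7 idx=1 pred=T actual=T -> ctr[1]=3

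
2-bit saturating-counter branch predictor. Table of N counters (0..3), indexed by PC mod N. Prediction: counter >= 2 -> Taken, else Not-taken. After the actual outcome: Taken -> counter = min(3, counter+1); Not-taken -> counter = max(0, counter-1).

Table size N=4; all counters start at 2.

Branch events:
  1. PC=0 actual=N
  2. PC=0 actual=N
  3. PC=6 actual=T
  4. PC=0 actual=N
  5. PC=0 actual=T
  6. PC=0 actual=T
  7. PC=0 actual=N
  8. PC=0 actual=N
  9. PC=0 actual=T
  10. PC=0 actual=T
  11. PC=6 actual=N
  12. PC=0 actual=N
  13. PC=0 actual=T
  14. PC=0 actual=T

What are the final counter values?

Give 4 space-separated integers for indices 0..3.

Ev 1: PC=0 idx=0 pred=T actual=N -> ctr[0]=1
Ev 2: PC=0 idx=0 pred=N actual=N -> ctr[0]=0
Ev 3: PC=6 idx=2 pred=T actual=T -> ctr[2]=3
Ev 4: PC=0 idx=0 pred=N actual=N -> ctr[0]=0
Ev 5: PC=0 idx=0 pred=N actual=T -> ctr[0]=1
Ev 6: PC=0 idx=0 pred=N actual=T -> ctr[0]=2
Ev 7: PC=0 idx=0 pred=T actual=N -> ctr[0]=1
Ev 8: PC=0 idx=0 pred=N actual=N -> ctr[0]=0
Ev 9: PC=0 idx=0 pred=N actual=T -> ctr[0]=1
Ev 10: PC=0 idx=0 pred=N actual=T -> ctr[0]=2
Ev 11: PC=6 idx=2 pred=T actual=N -> ctr[2]=2
Ev 12: PC=0 idx=0 pred=T actual=N -> ctr[0]=1
Ev 13: PC=0 idx=0 pred=N actual=T -> ctr[0]=2
Ev 14: PC=0 idx=0 pred=T actual=T -> ctr[0]=3

Answer: 3 2 2 2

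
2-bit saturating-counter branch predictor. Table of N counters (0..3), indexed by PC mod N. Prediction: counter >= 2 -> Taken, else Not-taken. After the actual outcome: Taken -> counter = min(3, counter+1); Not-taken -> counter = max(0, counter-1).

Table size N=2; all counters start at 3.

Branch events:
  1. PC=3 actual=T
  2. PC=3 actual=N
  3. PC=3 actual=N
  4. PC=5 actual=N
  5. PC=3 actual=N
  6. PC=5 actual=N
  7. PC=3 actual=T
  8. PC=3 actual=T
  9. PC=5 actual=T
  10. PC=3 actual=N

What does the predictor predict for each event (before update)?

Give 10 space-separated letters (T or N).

Answer: T T T N N N N N T T

Derivation:
Ev 1: PC=3 idx=1 pred=T actual=T -> ctr[1]=3
Ev 2: PC=3 idx=1 pred=T actual=N -> ctr[1]=2
Ev 3: PC=3 idx=1 pred=T actual=N -> ctr[1]=1
Ev 4: PC=5 idx=1 pred=N actual=N -> ctr[1]=0
Ev 5: PC=3 idx=1 pred=N actual=N -> ctr[1]=0
Ev 6: PC=5 idx=1 pred=N actual=N -> ctr[1]=0
Ev 7: PC=3 idx=1 pred=N actual=T -> ctr[1]=1
Ev 8: PC=3 idx=1 pred=N actual=T -> ctr[1]=2
Ev 9: PC=5 idx=1 pred=T actual=T -> ctr[1]=3
Ev 10: PC=3 idx=1 pred=T actual=N -> ctr[1]=2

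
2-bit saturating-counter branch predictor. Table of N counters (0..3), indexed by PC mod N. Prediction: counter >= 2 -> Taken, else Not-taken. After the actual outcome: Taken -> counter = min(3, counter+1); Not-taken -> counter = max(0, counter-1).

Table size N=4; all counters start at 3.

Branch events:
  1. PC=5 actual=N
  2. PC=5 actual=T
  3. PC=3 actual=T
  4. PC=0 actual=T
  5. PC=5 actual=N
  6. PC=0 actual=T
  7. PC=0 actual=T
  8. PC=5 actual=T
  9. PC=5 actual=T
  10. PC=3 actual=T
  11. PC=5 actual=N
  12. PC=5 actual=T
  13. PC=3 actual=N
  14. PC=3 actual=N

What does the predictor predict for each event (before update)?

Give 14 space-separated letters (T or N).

Ev 1: PC=5 idx=1 pred=T actual=N -> ctr[1]=2
Ev 2: PC=5 idx=1 pred=T actual=T -> ctr[1]=3
Ev 3: PC=3 idx=3 pred=T actual=T -> ctr[3]=3
Ev 4: PC=0 idx=0 pred=T actual=T -> ctr[0]=3
Ev 5: PC=5 idx=1 pred=T actual=N -> ctr[1]=2
Ev 6: PC=0 idx=0 pred=T actual=T -> ctr[0]=3
Ev 7: PC=0 idx=0 pred=T actual=T -> ctr[0]=3
Ev 8: PC=5 idx=1 pred=T actual=T -> ctr[1]=3
Ev 9: PC=5 idx=1 pred=T actual=T -> ctr[1]=3
Ev 10: PC=3 idx=3 pred=T actual=T -> ctr[3]=3
Ev 11: PC=5 idx=1 pred=T actual=N -> ctr[1]=2
Ev 12: PC=5 idx=1 pred=T actual=T -> ctr[1]=3
Ev 13: PC=3 idx=3 pred=T actual=N -> ctr[3]=2
Ev 14: PC=3 idx=3 pred=T actual=N -> ctr[3]=1

Answer: T T T T T T T T T T T T T T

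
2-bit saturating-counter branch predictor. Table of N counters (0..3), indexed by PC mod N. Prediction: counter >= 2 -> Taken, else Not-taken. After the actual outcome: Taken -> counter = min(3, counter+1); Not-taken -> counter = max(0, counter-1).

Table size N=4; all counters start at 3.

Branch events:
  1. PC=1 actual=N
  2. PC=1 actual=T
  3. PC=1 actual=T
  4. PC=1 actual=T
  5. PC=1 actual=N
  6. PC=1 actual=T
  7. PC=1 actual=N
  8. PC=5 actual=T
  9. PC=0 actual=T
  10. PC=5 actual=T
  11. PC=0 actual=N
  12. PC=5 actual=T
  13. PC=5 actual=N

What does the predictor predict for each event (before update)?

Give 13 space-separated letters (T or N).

Ev 1: PC=1 idx=1 pred=T actual=N -> ctr[1]=2
Ev 2: PC=1 idx=1 pred=T actual=T -> ctr[1]=3
Ev 3: PC=1 idx=1 pred=T actual=T -> ctr[1]=3
Ev 4: PC=1 idx=1 pred=T actual=T -> ctr[1]=3
Ev 5: PC=1 idx=1 pred=T actual=N -> ctr[1]=2
Ev 6: PC=1 idx=1 pred=T actual=T -> ctr[1]=3
Ev 7: PC=1 idx=1 pred=T actual=N -> ctr[1]=2
Ev 8: PC=5 idx=1 pred=T actual=T -> ctr[1]=3
Ev 9: PC=0 idx=0 pred=T actual=T -> ctr[0]=3
Ev 10: PC=5 idx=1 pred=T actual=T -> ctr[1]=3
Ev 11: PC=0 idx=0 pred=T actual=N -> ctr[0]=2
Ev 12: PC=5 idx=1 pred=T actual=T -> ctr[1]=3
Ev 13: PC=5 idx=1 pred=T actual=N -> ctr[1]=2

Answer: T T T T T T T T T T T T T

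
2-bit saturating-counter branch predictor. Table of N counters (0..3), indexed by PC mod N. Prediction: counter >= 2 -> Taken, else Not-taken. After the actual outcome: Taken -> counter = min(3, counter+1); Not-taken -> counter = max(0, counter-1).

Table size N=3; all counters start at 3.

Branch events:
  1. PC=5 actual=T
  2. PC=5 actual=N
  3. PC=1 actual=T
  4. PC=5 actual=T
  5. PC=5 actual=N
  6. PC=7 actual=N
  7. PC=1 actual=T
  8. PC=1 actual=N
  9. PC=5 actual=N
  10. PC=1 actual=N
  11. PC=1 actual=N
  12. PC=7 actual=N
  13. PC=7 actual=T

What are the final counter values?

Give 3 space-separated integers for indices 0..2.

Ev 1: PC=5 idx=2 pred=T actual=T -> ctr[2]=3
Ev 2: PC=5 idx=2 pred=T actual=N -> ctr[2]=2
Ev 3: PC=1 idx=1 pred=T actual=T -> ctr[1]=3
Ev 4: PC=5 idx=2 pred=T actual=T -> ctr[2]=3
Ev 5: PC=5 idx=2 pred=T actual=N -> ctr[2]=2
Ev 6: PC=7 idx=1 pred=T actual=N -> ctr[1]=2
Ev 7: PC=1 idx=1 pred=T actual=T -> ctr[1]=3
Ev 8: PC=1 idx=1 pred=T actual=N -> ctr[1]=2
Ev 9: PC=5 idx=2 pred=T actual=N -> ctr[2]=1
Ev 10: PC=1 idx=1 pred=T actual=N -> ctr[1]=1
Ev 11: PC=1 idx=1 pred=N actual=N -> ctr[1]=0
Ev 12: PC=7 idx=1 pred=N actual=N -> ctr[1]=0
Ev 13: PC=7 idx=1 pred=N actual=T -> ctr[1]=1

Answer: 3 1 1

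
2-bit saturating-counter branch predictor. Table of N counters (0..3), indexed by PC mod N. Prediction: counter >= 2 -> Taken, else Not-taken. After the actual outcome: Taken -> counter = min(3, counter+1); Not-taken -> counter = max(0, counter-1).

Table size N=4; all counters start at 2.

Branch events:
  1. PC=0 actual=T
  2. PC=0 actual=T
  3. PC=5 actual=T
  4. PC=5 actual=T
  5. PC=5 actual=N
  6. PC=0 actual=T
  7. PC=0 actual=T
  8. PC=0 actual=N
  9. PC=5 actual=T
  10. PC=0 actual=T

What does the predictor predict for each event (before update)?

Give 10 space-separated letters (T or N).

Ev 1: PC=0 idx=0 pred=T actual=T -> ctr[0]=3
Ev 2: PC=0 idx=0 pred=T actual=T -> ctr[0]=3
Ev 3: PC=5 idx=1 pred=T actual=T -> ctr[1]=3
Ev 4: PC=5 idx=1 pred=T actual=T -> ctr[1]=3
Ev 5: PC=5 idx=1 pred=T actual=N -> ctr[1]=2
Ev 6: PC=0 idx=0 pred=T actual=T -> ctr[0]=3
Ev 7: PC=0 idx=0 pred=T actual=T -> ctr[0]=3
Ev 8: PC=0 idx=0 pred=T actual=N -> ctr[0]=2
Ev 9: PC=5 idx=1 pred=T actual=T -> ctr[1]=3
Ev 10: PC=0 idx=0 pred=T actual=T -> ctr[0]=3

Answer: T T T T T T T T T T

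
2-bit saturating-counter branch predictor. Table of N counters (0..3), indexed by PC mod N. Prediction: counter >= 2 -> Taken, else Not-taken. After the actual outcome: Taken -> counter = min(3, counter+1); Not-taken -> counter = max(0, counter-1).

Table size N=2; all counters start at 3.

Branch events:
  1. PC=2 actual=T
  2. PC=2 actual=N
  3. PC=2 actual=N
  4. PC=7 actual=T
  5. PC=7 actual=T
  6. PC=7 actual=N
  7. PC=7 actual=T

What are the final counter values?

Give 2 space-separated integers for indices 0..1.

Ev 1: PC=2 idx=0 pred=T actual=T -> ctr[0]=3
Ev 2: PC=2 idx=0 pred=T actual=N -> ctr[0]=2
Ev 3: PC=2 idx=0 pred=T actual=N -> ctr[0]=1
Ev 4: PC=7 idx=1 pred=T actual=T -> ctr[1]=3
Ev 5: PC=7 idx=1 pred=T actual=T -> ctr[1]=3
Ev 6: PC=7 idx=1 pred=T actual=N -> ctr[1]=2
Ev 7: PC=7 idx=1 pred=T actual=T -> ctr[1]=3

Answer: 1 3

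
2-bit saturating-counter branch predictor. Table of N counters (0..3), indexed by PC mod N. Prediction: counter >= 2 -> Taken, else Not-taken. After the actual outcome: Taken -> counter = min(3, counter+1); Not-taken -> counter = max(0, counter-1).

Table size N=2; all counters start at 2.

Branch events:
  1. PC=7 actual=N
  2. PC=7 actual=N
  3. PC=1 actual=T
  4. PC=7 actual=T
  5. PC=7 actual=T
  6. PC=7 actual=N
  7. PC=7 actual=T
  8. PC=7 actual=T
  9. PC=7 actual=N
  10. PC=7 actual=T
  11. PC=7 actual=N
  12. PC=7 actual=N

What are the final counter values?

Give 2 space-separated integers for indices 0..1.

Answer: 2 1

Derivation:
Ev 1: PC=7 idx=1 pred=T actual=N -> ctr[1]=1
Ev 2: PC=7 idx=1 pred=N actual=N -> ctr[1]=0
Ev 3: PC=1 idx=1 pred=N actual=T -> ctr[1]=1
Ev 4: PC=7 idx=1 pred=N actual=T -> ctr[1]=2
Ev 5: PC=7 idx=1 pred=T actual=T -> ctr[1]=3
Ev 6: PC=7 idx=1 pred=T actual=N -> ctr[1]=2
Ev 7: PC=7 idx=1 pred=T actual=T -> ctr[1]=3
Ev 8: PC=7 idx=1 pred=T actual=T -> ctr[1]=3
Ev 9: PC=7 idx=1 pred=T actual=N -> ctr[1]=2
Ev 10: PC=7 idx=1 pred=T actual=T -> ctr[1]=3
Ev 11: PC=7 idx=1 pred=T actual=N -> ctr[1]=2
Ev 12: PC=7 idx=1 pred=T actual=N -> ctr[1]=1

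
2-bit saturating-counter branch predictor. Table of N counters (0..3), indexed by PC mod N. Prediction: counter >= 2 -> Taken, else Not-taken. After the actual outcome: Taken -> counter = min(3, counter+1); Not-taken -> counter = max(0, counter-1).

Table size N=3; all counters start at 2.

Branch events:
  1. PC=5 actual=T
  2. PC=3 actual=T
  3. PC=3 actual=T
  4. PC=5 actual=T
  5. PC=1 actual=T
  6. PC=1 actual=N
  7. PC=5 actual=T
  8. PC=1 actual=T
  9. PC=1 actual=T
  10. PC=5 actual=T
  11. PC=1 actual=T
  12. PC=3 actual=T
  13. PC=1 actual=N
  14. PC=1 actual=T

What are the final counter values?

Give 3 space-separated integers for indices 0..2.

Answer: 3 3 3

Derivation:
Ev 1: PC=5 idx=2 pred=T actual=T -> ctr[2]=3
Ev 2: PC=3 idx=0 pred=T actual=T -> ctr[0]=3
Ev 3: PC=3 idx=0 pred=T actual=T -> ctr[0]=3
Ev 4: PC=5 idx=2 pred=T actual=T -> ctr[2]=3
Ev 5: PC=1 idx=1 pred=T actual=T -> ctr[1]=3
Ev 6: PC=1 idx=1 pred=T actual=N -> ctr[1]=2
Ev 7: PC=5 idx=2 pred=T actual=T -> ctr[2]=3
Ev 8: PC=1 idx=1 pred=T actual=T -> ctr[1]=3
Ev 9: PC=1 idx=1 pred=T actual=T -> ctr[1]=3
Ev 10: PC=5 idx=2 pred=T actual=T -> ctr[2]=3
Ev 11: PC=1 idx=1 pred=T actual=T -> ctr[1]=3
Ev 12: PC=3 idx=0 pred=T actual=T -> ctr[0]=3
Ev 13: PC=1 idx=1 pred=T actual=N -> ctr[1]=2
Ev 14: PC=1 idx=1 pred=T actual=T -> ctr[1]=3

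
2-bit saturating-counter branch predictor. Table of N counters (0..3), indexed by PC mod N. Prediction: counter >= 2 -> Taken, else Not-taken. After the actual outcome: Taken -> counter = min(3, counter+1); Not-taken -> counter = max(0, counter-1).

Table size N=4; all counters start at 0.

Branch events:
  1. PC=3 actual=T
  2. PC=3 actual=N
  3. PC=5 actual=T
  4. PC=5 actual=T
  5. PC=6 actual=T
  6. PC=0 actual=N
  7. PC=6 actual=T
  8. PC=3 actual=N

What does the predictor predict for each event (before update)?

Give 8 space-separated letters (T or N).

Answer: N N N N N N N N

Derivation:
Ev 1: PC=3 idx=3 pred=N actual=T -> ctr[3]=1
Ev 2: PC=3 idx=3 pred=N actual=N -> ctr[3]=0
Ev 3: PC=5 idx=1 pred=N actual=T -> ctr[1]=1
Ev 4: PC=5 idx=1 pred=N actual=T -> ctr[1]=2
Ev 5: PC=6 idx=2 pred=N actual=T -> ctr[2]=1
Ev 6: PC=0 idx=0 pred=N actual=N -> ctr[0]=0
Ev 7: PC=6 idx=2 pred=N actual=T -> ctr[2]=2
Ev 8: PC=3 idx=3 pred=N actual=N -> ctr[3]=0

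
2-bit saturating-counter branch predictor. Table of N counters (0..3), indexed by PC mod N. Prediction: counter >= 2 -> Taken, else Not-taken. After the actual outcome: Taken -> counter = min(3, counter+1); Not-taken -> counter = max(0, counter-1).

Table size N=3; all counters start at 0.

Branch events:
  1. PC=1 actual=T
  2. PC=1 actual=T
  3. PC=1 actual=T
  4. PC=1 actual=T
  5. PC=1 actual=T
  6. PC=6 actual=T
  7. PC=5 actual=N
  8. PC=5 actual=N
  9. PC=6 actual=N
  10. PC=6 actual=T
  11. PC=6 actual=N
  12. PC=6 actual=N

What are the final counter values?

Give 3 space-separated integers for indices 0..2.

Ev 1: PC=1 idx=1 pred=N actual=T -> ctr[1]=1
Ev 2: PC=1 idx=1 pred=N actual=T -> ctr[1]=2
Ev 3: PC=1 idx=1 pred=T actual=T -> ctr[1]=3
Ev 4: PC=1 idx=1 pred=T actual=T -> ctr[1]=3
Ev 5: PC=1 idx=1 pred=T actual=T -> ctr[1]=3
Ev 6: PC=6 idx=0 pred=N actual=T -> ctr[0]=1
Ev 7: PC=5 idx=2 pred=N actual=N -> ctr[2]=0
Ev 8: PC=5 idx=2 pred=N actual=N -> ctr[2]=0
Ev 9: PC=6 idx=0 pred=N actual=N -> ctr[0]=0
Ev 10: PC=6 idx=0 pred=N actual=T -> ctr[0]=1
Ev 11: PC=6 idx=0 pred=N actual=N -> ctr[0]=0
Ev 12: PC=6 idx=0 pred=N actual=N -> ctr[0]=0

Answer: 0 3 0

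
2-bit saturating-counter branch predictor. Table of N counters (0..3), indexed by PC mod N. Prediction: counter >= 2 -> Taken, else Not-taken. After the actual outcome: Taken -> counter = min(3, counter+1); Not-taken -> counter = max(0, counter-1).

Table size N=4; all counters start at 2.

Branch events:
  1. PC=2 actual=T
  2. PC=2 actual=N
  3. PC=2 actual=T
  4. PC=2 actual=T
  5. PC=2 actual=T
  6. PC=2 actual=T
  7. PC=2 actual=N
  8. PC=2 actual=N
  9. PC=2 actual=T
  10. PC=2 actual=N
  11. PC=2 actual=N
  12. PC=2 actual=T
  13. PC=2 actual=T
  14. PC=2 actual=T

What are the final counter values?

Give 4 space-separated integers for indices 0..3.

Ev 1: PC=2 idx=2 pred=T actual=T -> ctr[2]=3
Ev 2: PC=2 idx=2 pred=T actual=N -> ctr[2]=2
Ev 3: PC=2 idx=2 pred=T actual=T -> ctr[2]=3
Ev 4: PC=2 idx=2 pred=T actual=T -> ctr[2]=3
Ev 5: PC=2 idx=2 pred=T actual=T -> ctr[2]=3
Ev 6: PC=2 idx=2 pred=T actual=T -> ctr[2]=3
Ev 7: PC=2 idx=2 pred=T actual=N -> ctr[2]=2
Ev 8: PC=2 idx=2 pred=T actual=N -> ctr[2]=1
Ev 9: PC=2 idx=2 pred=N actual=T -> ctr[2]=2
Ev 10: PC=2 idx=2 pred=T actual=N -> ctr[2]=1
Ev 11: PC=2 idx=2 pred=N actual=N -> ctr[2]=0
Ev 12: PC=2 idx=2 pred=N actual=T -> ctr[2]=1
Ev 13: PC=2 idx=2 pred=N actual=T -> ctr[2]=2
Ev 14: PC=2 idx=2 pred=T actual=T -> ctr[2]=3

Answer: 2 2 3 2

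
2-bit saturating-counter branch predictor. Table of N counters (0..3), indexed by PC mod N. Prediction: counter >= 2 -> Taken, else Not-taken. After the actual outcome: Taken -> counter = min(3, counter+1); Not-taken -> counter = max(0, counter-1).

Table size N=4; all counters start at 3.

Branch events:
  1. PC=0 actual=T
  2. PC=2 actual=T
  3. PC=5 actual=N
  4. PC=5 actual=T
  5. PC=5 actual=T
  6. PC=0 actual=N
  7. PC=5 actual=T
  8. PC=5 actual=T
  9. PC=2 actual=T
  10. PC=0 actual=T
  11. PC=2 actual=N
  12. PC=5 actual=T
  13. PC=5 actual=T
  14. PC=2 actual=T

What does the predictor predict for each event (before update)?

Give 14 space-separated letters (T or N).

Ev 1: PC=0 idx=0 pred=T actual=T -> ctr[0]=3
Ev 2: PC=2 idx=2 pred=T actual=T -> ctr[2]=3
Ev 3: PC=5 idx=1 pred=T actual=N -> ctr[1]=2
Ev 4: PC=5 idx=1 pred=T actual=T -> ctr[1]=3
Ev 5: PC=5 idx=1 pred=T actual=T -> ctr[1]=3
Ev 6: PC=0 idx=0 pred=T actual=N -> ctr[0]=2
Ev 7: PC=5 idx=1 pred=T actual=T -> ctr[1]=3
Ev 8: PC=5 idx=1 pred=T actual=T -> ctr[1]=3
Ev 9: PC=2 idx=2 pred=T actual=T -> ctr[2]=3
Ev 10: PC=0 idx=0 pred=T actual=T -> ctr[0]=3
Ev 11: PC=2 idx=2 pred=T actual=N -> ctr[2]=2
Ev 12: PC=5 idx=1 pred=T actual=T -> ctr[1]=3
Ev 13: PC=5 idx=1 pred=T actual=T -> ctr[1]=3
Ev 14: PC=2 idx=2 pred=T actual=T -> ctr[2]=3

Answer: T T T T T T T T T T T T T T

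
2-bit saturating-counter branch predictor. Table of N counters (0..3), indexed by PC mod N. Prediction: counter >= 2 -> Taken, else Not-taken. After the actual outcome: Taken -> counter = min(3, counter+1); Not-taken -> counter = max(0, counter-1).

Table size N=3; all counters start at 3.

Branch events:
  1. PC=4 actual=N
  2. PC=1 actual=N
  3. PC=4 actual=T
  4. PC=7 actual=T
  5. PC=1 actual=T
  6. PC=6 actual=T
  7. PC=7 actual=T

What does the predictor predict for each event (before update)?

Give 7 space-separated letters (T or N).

Ev 1: PC=4 idx=1 pred=T actual=N -> ctr[1]=2
Ev 2: PC=1 idx=1 pred=T actual=N -> ctr[1]=1
Ev 3: PC=4 idx=1 pred=N actual=T -> ctr[1]=2
Ev 4: PC=7 idx=1 pred=T actual=T -> ctr[1]=3
Ev 5: PC=1 idx=1 pred=T actual=T -> ctr[1]=3
Ev 6: PC=6 idx=0 pred=T actual=T -> ctr[0]=3
Ev 7: PC=7 idx=1 pred=T actual=T -> ctr[1]=3

Answer: T T N T T T T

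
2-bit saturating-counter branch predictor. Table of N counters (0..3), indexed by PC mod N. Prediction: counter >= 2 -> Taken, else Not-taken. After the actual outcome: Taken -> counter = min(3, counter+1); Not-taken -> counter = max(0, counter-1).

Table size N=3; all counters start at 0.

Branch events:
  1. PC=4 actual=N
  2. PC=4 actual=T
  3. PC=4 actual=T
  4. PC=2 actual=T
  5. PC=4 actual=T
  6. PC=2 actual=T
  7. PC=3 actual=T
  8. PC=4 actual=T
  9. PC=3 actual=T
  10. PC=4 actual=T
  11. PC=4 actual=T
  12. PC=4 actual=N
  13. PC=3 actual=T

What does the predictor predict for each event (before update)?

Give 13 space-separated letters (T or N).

Ev 1: PC=4 idx=1 pred=N actual=N -> ctr[1]=0
Ev 2: PC=4 idx=1 pred=N actual=T -> ctr[1]=1
Ev 3: PC=4 idx=1 pred=N actual=T -> ctr[1]=2
Ev 4: PC=2 idx=2 pred=N actual=T -> ctr[2]=1
Ev 5: PC=4 idx=1 pred=T actual=T -> ctr[1]=3
Ev 6: PC=2 idx=2 pred=N actual=T -> ctr[2]=2
Ev 7: PC=3 idx=0 pred=N actual=T -> ctr[0]=1
Ev 8: PC=4 idx=1 pred=T actual=T -> ctr[1]=3
Ev 9: PC=3 idx=0 pred=N actual=T -> ctr[0]=2
Ev 10: PC=4 idx=1 pred=T actual=T -> ctr[1]=3
Ev 11: PC=4 idx=1 pred=T actual=T -> ctr[1]=3
Ev 12: PC=4 idx=1 pred=T actual=N -> ctr[1]=2
Ev 13: PC=3 idx=0 pred=T actual=T -> ctr[0]=3

Answer: N N N N T N N T N T T T T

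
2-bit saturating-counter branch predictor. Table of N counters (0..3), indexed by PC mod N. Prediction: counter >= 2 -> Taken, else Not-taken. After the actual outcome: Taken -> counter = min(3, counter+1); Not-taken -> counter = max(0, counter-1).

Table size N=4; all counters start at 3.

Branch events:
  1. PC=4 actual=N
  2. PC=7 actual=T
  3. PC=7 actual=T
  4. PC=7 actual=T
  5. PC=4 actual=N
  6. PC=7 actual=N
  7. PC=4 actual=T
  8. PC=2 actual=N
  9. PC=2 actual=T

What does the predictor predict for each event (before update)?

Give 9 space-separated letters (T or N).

Ev 1: PC=4 idx=0 pred=T actual=N -> ctr[0]=2
Ev 2: PC=7 idx=3 pred=T actual=T -> ctr[3]=3
Ev 3: PC=7 idx=3 pred=T actual=T -> ctr[3]=3
Ev 4: PC=7 idx=3 pred=T actual=T -> ctr[3]=3
Ev 5: PC=4 idx=0 pred=T actual=N -> ctr[0]=1
Ev 6: PC=7 idx=3 pred=T actual=N -> ctr[3]=2
Ev 7: PC=4 idx=0 pred=N actual=T -> ctr[0]=2
Ev 8: PC=2 idx=2 pred=T actual=N -> ctr[2]=2
Ev 9: PC=2 idx=2 pred=T actual=T -> ctr[2]=3

Answer: T T T T T T N T T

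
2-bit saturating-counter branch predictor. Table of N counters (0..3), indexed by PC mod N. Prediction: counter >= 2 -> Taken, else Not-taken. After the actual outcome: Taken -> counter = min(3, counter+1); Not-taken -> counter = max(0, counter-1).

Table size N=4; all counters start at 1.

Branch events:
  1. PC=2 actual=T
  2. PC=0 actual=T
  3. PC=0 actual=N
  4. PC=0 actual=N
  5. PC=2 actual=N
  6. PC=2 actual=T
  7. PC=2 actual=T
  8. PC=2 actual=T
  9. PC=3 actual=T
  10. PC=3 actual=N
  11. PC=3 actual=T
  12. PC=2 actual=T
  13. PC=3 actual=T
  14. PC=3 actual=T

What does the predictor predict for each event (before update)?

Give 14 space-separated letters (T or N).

Answer: N N T N T N T T N T N T T T

Derivation:
Ev 1: PC=2 idx=2 pred=N actual=T -> ctr[2]=2
Ev 2: PC=0 idx=0 pred=N actual=T -> ctr[0]=2
Ev 3: PC=0 idx=0 pred=T actual=N -> ctr[0]=1
Ev 4: PC=0 idx=0 pred=N actual=N -> ctr[0]=0
Ev 5: PC=2 idx=2 pred=T actual=N -> ctr[2]=1
Ev 6: PC=2 idx=2 pred=N actual=T -> ctr[2]=2
Ev 7: PC=2 idx=2 pred=T actual=T -> ctr[2]=3
Ev 8: PC=2 idx=2 pred=T actual=T -> ctr[2]=3
Ev 9: PC=3 idx=3 pred=N actual=T -> ctr[3]=2
Ev 10: PC=3 idx=3 pred=T actual=N -> ctr[3]=1
Ev 11: PC=3 idx=3 pred=N actual=T -> ctr[3]=2
Ev 12: PC=2 idx=2 pred=T actual=T -> ctr[2]=3
Ev 13: PC=3 idx=3 pred=T actual=T -> ctr[3]=3
Ev 14: PC=3 idx=3 pred=T actual=T -> ctr[3]=3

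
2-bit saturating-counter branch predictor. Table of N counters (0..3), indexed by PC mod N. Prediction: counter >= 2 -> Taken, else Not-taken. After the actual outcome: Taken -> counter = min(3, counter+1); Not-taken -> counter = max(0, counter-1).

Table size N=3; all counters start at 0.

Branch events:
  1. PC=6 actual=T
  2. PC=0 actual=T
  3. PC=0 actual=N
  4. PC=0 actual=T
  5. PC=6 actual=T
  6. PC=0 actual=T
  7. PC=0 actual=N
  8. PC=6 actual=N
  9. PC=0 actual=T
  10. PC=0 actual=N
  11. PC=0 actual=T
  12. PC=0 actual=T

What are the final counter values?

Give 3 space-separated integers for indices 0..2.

Answer: 3 0 0

Derivation:
Ev 1: PC=6 idx=0 pred=N actual=T -> ctr[0]=1
Ev 2: PC=0 idx=0 pred=N actual=T -> ctr[0]=2
Ev 3: PC=0 idx=0 pred=T actual=N -> ctr[0]=1
Ev 4: PC=0 idx=0 pred=N actual=T -> ctr[0]=2
Ev 5: PC=6 idx=0 pred=T actual=T -> ctr[0]=3
Ev 6: PC=0 idx=0 pred=T actual=T -> ctr[0]=3
Ev 7: PC=0 idx=0 pred=T actual=N -> ctr[0]=2
Ev 8: PC=6 idx=0 pred=T actual=N -> ctr[0]=1
Ev 9: PC=0 idx=0 pred=N actual=T -> ctr[0]=2
Ev 10: PC=0 idx=0 pred=T actual=N -> ctr[0]=1
Ev 11: PC=0 idx=0 pred=N actual=T -> ctr[0]=2
Ev 12: PC=0 idx=0 pred=T actual=T -> ctr[0]=3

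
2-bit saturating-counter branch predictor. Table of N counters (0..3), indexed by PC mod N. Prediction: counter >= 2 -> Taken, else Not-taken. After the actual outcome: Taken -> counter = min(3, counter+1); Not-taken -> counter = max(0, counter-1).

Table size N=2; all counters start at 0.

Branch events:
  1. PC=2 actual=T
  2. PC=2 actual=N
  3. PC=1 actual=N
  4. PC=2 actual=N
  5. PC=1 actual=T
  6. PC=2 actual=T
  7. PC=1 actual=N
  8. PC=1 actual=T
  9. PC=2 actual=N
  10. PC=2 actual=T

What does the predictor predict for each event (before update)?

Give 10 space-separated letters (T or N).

Ev 1: PC=2 idx=0 pred=N actual=T -> ctr[0]=1
Ev 2: PC=2 idx=0 pred=N actual=N -> ctr[0]=0
Ev 3: PC=1 idx=1 pred=N actual=N -> ctr[1]=0
Ev 4: PC=2 idx=0 pred=N actual=N -> ctr[0]=0
Ev 5: PC=1 idx=1 pred=N actual=T -> ctr[1]=1
Ev 6: PC=2 idx=0 pred=N actual=T -> ctr[0]=1
Ev 7: PC=1 idx=1 pred=N actual=N -> ctr[1]=0
Ev 8: PC=1 idx=1 pred=N actual=T -> ctr[1]=1
Ev 9: PC=2 idx=0 pred=N actual=N -> ctr[0]=0
Ev 10: PC=2 idx=0 pred=N actual=T -> ctr[0]=1

Answer: N N N N N N N N N N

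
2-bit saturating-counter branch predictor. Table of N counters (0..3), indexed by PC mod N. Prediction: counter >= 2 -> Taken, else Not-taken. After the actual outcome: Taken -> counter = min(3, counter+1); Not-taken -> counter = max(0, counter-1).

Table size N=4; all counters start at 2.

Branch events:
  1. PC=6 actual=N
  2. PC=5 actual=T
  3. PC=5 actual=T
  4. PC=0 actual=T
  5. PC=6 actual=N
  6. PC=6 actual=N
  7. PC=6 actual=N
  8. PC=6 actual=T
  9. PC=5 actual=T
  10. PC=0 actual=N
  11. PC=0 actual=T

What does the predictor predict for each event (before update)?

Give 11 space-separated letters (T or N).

Ev 1: PC=6 idx=2 pred=T actual=N -> ctr[2]=1
Ev 2: PC=5 idx=1 pred=T actual=T -> ctr[1]=3
Ev 3: PC=5 idx=1 pred=T actual=T -> ctr[1]=3
Ev 4: PC=0 idx=0 pred=T actual=T -> ctr[0]=3
Ev 5: PC=6 idx=2 pred=N actual=N -> ctr[2]=0
Ev 6: PC=6 idx=2 pred=N actual=N -> ctr[2]=0
Ev 7: PC=6 idx=2 pred=N actual=N -> ctr[2]=0
Ev 8: PC=6 idx=2 pred=N actual=T -> ctr[2]=1
Ev 9: PC=5 idx=1 pred=T actual=T -> ctr[1]=3
Ev 10: PC=0 idx=0 pred=T actual=N -> ctr[0]=2
Ev 11: PC=0 idx=0 pred=T actual=T -> ctr[0]=3

Answer: T T T T N N N N T T T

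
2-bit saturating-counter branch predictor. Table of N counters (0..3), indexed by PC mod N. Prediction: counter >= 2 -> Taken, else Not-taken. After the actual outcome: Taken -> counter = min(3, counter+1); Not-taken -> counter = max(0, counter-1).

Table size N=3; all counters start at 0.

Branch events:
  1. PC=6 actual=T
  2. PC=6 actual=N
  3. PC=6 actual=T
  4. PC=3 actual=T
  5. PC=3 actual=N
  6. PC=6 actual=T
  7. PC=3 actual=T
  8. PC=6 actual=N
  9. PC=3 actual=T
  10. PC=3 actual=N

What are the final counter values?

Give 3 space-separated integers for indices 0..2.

Ev 1: PC=6 idx=0 pred=N actual=T -> ctr[0]=1
Ev 2: PC=6 idx=0 pred=N actual=N -> ctr[0]=0
Ev 3: PC=6 idx=0 pred=N actual=T -> ctr[0]=1
Ev 4: PC=3 idx=0 pred=N actual=T -> ctr[0]=2
Ev 5: PC=3 idx=0 pred=T actual=N -> ctr[0]=1
Ev 6: PC=6 idx=0 pred=N actual=T -> ctr[0]=2
Ev 7: PC=3 idx=0 pred=T actual=T -> ctr[0]=3
Ev 8: PC=6 idx=0 pred=T actual=N -> ctr[0]=2
Ev 9: PC=3 idx=0 pred=T actual=T -> ctr[0]=3
Ev 10: PC=3 idx=0 pred=T actual=N -> ctr[0]=2

Answer: 2 0 0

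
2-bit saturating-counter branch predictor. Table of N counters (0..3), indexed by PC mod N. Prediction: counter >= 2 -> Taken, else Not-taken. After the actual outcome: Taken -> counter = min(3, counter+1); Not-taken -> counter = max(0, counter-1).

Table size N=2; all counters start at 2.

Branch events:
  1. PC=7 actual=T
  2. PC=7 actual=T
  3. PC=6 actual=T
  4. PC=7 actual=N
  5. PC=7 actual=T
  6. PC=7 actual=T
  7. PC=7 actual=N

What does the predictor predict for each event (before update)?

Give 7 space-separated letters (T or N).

Answer: T T T T T T T

Derivation:
Ev 1: PC=7 idx=1 pred=T actual=T -> ctr[1]=3
Ev 2: PC=7 idx=1 pred=T actual=T -> ctr[1]=3
Ev 3: PC=6 idx=0 pred=T actual=T -> ctr[0]=3
Ev 4: PC=7 idx=1 pred=T actual=N -> ctr[1]=2
Ev 5: PC=7 idx=1 pred=T actual=T -> ctr[1]=3
Ev 6: PC=7 idx=1 pred=T actual=T -> ctr[1]=3
Ev 7: PC=7 idx=1 pred=T actual=N -> ctr[1]=2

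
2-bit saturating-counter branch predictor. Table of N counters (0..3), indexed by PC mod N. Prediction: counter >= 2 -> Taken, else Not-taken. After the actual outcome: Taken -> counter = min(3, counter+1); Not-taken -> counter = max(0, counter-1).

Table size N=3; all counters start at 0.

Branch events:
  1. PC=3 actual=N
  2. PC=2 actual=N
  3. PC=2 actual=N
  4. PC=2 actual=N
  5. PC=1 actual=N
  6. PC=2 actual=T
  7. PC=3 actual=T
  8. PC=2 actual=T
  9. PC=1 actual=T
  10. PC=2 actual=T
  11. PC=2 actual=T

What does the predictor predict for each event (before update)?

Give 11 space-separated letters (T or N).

Ev 1: PC=3 idx=0 pred=N actual=N -> ctr[0]=0
Ev 2: PC=2 idx=2 pred=N actual=N -> ctr[2]=0
Ev 3: PC=2 idx=2 pred=N actual=N -> ctr[2]=0
Ev 4: PC=2 idx=2 pred=N actual=N -> ctr[2]=0
Ev 5: PC=1 idx=1 pred=N actual=N -> ctr[1]=0
Ev 6: PC=2 idx=2 pred=N actual=T -> ctr[2]=1
Ev 7: PC=3 idx=0 pred=N actual=T -> ctr[0]=1
Ev 8: PC=2 idx=2 pred=N actual=T -> ctr[2]=2
Ev 9: PC=1 idx=1 pred=N actual=T -> ctr[1]=1
Ev 10: PC=2 idx=2 pred=T actual=T -> ctr[2]=3
Ev 11: PC=2 idx=2 pred=T actual=T -> ctr[2]=3

Answer: N N N N N N N N N T T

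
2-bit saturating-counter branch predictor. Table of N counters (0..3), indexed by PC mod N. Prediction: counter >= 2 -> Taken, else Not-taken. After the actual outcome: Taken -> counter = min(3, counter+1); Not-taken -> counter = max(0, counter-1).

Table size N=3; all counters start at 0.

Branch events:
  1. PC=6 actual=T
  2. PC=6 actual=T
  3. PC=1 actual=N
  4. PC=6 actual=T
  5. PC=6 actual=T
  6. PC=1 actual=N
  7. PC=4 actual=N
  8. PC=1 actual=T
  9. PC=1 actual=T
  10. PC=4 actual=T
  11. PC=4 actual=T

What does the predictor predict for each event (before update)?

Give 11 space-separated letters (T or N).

Answer: N N N T T N N N N T T

Derivation:
Ev 1: PC=6 idx=0 pred=N actual=T -> ctr[0]=1
Ev 2: PC=6 idx=0 pred=N actual=T -> ctr[0]=2
Ev 3: PC=1 idx=1 pred=N actual=N -> ctr[1]=0
Ev 4: PC=6 idx=0 pred=T actual=T -> ctr[0]=3
Ev 5: PC=6 idx=0 pred=T actual=T -> ctr[0]=3
Ev 6: PC=1 idx=1 pred=N actual=N -> ctr[1]=0
Ev 7: PC=4 idx=1 pred=N actual=N -> ctr[1]=0
Ev 8: PC=1 idx=1 pred=N actual=T -> ctr[1]=1
Ev 9: PC=1 idx=1 pred=N actual=T -> ctr[1]=2
Ev 10: PC=4 idx=1 pred=T actual=T -> ctr[1]=3
Ev 11: PC=4 idx=1 pred=T actual=T -> ctr[1]=3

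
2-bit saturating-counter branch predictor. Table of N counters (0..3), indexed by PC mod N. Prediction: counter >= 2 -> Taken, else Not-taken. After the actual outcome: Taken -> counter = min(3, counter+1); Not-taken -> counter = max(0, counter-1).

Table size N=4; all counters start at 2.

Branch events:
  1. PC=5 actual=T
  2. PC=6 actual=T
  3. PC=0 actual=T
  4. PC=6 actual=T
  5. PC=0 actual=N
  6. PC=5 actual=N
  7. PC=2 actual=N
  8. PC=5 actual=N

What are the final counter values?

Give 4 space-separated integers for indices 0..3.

Answer: 2 1 2 2

Derivation:
Ev 1: PC=5 idx=1 pred=T actual=T -> ctr[1]=3
Ev 2: PC=6 idx=2 pred=T actual=T -> ctr[2]=3
Ev 3: PC=0 idx=0 pred=T actual=T -> ctr[0]=3
Ev 4: PC=6 idx=2 pred=T actual=T -> ctr[2]=3
Ev 5: PC=0 idx=0 pred=T actual=N -> ctr[0]=2
Ev 6: PC=5 idx=1 pred=T actual=N -> ctr[1]=2
Ev 7: PC=2 idx=2 pred=T actual=N -> ctr[2]=2
Ev 8: PC=5 idx=1 pred=T actual=N -> ctr[1]=1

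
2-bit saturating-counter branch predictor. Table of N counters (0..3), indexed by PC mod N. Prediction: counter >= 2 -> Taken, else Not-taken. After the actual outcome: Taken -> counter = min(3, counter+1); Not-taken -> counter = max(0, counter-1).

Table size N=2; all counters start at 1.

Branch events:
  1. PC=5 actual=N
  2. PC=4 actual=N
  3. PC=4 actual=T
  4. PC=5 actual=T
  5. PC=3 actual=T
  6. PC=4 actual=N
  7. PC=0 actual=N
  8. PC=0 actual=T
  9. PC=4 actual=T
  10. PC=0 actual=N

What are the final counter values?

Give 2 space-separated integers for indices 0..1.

Ev 1: PC=5 idx=1 pred=N actual=N -> ctr[1]=0
Ev 2: PC=4 idx=0 pred=N actual=N -> ctr[0]=0
Ev 3: PC=4 idx=0 pred=N actual=T -> ctr[0]=1
Ev 4: PC=5 idx=1 pred=N actual=T -> ctr[1]=1
Ev 5: PC=3 idx=1 pred=N actual=T -> ctr[1]=2
Ev 6: PC=4 idx=0 pred=N actual=N -> ctr[0]=0
Ev 7: PC=0 idx=0 pred=N actual=N -> ctr[0]=0
Ev 8: PC=0 idx=0 pred=N actual=T -> ctr[0]=1
Ev 9: PC=4 idx=0 pred=N actual=T -> ctr[0]=2
Ev 10: PC=0 idx=0 pred=T actual=N -> ctr[0]=1

Answer: 1 2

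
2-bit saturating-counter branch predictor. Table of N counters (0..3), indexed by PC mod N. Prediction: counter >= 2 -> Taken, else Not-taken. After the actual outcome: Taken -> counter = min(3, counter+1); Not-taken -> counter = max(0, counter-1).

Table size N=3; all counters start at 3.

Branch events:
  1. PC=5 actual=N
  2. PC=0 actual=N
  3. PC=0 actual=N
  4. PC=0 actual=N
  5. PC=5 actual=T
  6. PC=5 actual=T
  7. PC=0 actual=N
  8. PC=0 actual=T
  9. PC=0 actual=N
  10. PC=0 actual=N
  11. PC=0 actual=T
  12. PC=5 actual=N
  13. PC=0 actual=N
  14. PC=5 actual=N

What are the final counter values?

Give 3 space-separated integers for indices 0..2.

Ev 1: PC=5 idx=2 pred=T actual=N -> ctr[2]=2
Ev 2: PC=0 idx=0 pred=T actual=N -> ctr[0]=2
Ev 3: PC=0 idx=0 pred=T actual=N -> ctr[0]=1
Ev 4: PC=0 idx=0 pred=N actual=N -> ctr[0]=0
Ev 5: PC=5 idx=2 pred=T actual=T -> ctr[2]=3
Ev 6: PC=5 idx=2 pred=T actual=T -> ctr[2]=3
Ev 7: PC=0 idx=0 pred=N actual=N -> ctr[0]=0
Ev 8: PC=0 idx=0 pred=N actual=T -> ctr[0]=1
Ev 9: PC=0 idx=0 pred=N actual=N -> ctr[0]=0
Ev 10: PC=0 idx=0 pred=N actual=N -> ctr[0]=0
Ev 11: PC=0 idx=0 pred=N actual=T -> ctr[0]=1
Ev 12: PC=5 idx=2 pred=T actual=N -> ctr[2]=2
Ev 13: PC=0 idx=0 pred=N actual=N -> ctr[0]=0
Ev 14: PC=5 idx=2 pred=T actual=N -> ctr[2]=1

Answer: 0 3 1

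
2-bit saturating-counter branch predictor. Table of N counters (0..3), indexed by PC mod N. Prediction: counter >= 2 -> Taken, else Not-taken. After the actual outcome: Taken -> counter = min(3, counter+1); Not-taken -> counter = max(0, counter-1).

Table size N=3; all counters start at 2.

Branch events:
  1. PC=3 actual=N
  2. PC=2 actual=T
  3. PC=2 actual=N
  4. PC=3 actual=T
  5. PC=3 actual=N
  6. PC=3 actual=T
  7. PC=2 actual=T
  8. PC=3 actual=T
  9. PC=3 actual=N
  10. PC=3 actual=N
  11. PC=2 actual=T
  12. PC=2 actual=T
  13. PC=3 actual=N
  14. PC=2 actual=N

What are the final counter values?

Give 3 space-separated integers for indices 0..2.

Answer: 0 2 2

Derivation:
Ev 1: PC=3 idx=0 pred=T actual=N -> ctr[0]=1
Ev 2: PC=2 idx=2 pred=T actual=T -> ctr[2]=3
Ev 3: PC=2 idx=2 pred=T actual=N -> ctr[2]=2
Ev 4: PC=3 idx=0 pred=N actual=T -> ctr[0]=2
Ev 5: PC=3 idx=0 pred=T actual=N -> ctr[0]=1
Ev 6: PC=3 idx=0 pred=N actual=T -> ctr[0]=2
Ev 7: PC=2 idx=2 pred=T actual=T -> ctr[2]=3
Ev 8: PC=3 idx=0 pred=T actual=T -> ctr[0]=3
Ev 9: PC=3 idx=0 pred=T actual=N -> ctr[0]=2
Ev 10: PC=3 idx=0 pred=T actual=N -> ctr[0]=1
Ev 11: PC=2 idx=2 pred=T actual=T -> ctr[2]=3
Ev 12: PC=2 idx=2 pred=T actual=T -> ctr[2]=3
Ev 13: PC=3 idx=0 pred=N actual=N -> ctr[0]=0
Ev 14: PC=2 idx=2 pred=T actual=N -> ctr[2]=2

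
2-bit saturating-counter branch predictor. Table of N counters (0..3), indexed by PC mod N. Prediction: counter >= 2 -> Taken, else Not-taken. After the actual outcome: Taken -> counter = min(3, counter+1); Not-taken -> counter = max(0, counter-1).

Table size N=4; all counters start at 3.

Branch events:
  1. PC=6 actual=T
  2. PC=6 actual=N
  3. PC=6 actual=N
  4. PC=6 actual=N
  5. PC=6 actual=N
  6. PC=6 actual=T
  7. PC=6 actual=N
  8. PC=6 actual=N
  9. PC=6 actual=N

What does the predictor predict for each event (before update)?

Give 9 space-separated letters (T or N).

Answer: T T T N N N N N N

Derivation:
Ev 1: PC=6 idx=2 pred=T actual=T -> ctr[2]=3
Ev 2: PC=6 idx=2 pred=T actual=N -> ctr[2]=2
Ev 3: PC=6 idx=2 pred=T actual=N -> ctr[2]=1
Ev 4: PC=6 idx=2 pred=N actual=N -> ctr[2]=0
Ev 5: PC=6 idx=2 pred=N actual=N -> ctr[2]=0
Ev 6: PC=6 idx=2 pred=N actual=T -> ctr[2]=1
Ev 7: PC=6 idx=2 pred=N actual=N -> ctr[2]=0
Ev 8: PC=6 idx=2 pred=N actual=N -> ctr[2]=0
Ev 9: PC=6 idx=2 pred=N actual=N -> ctr[2]=0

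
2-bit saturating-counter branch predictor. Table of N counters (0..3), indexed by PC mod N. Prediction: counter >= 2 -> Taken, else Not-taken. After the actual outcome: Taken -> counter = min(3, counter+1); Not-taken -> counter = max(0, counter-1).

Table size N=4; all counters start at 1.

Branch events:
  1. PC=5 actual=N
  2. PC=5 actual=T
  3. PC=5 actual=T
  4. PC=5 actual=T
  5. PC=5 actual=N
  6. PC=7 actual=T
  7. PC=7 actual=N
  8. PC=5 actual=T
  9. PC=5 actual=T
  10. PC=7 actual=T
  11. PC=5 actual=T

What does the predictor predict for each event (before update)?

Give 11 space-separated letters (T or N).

Answer: N N N T T N T T T N T

Derivation:
Ev 1: PC=5 idx=1 pred=N actual=N -> ctr[1]=0
Ev 2: PC=5 idx=1 pred=N actual=T -> ctr[1]=1
Ev 3: PC=5 idx=1 pred=N actual=T -> ctr[1]=2
Ev 4: PC=5 idx=1 pred=T actual=T -> ctr[1]=3
Ev 5: PC=5 idx=1 pred=T actual=N -> ctr[1]=2
Ev 6: PC=7 idx=3 pred=N actual=T -> ctr[3]=2
Ev 7: PC=7 idx=3 pred=T actual=N -> ctr[3]=1
Ev 8: PC=5 idx=1 pred=T actual=T -> ctr[1]=3
Ev 9: PC=5 idx=1 pred=T actual=T -> ctr[1]=3
Ev 10: PC=7 idx=3 pred=N actual=T -> ctr[3]=2
Ev 11: PC=5 idx=1 pred=T actual=T -> ctr[1]=3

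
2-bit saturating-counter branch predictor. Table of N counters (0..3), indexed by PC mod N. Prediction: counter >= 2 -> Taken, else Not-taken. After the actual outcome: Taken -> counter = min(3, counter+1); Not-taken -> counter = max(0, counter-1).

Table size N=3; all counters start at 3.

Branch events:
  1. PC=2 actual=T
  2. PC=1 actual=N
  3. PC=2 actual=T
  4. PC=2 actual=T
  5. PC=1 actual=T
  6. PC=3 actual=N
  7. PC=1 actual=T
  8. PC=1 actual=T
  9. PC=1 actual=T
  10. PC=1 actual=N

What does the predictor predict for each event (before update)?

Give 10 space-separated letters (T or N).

Ev 1: PC=2 idx=2 pred=T actual=T -> ctr[2]=3
Ev 2: PC=1 idx=1 pred=T actual=N -> ctr[1]=2
Ev 3: PC=2 idx=2 pred=T actual=T -> ctr[2]=3
Ev 4: PC=2 idx=2 pred=T actual=T -> ctr[2]=3
Ev 5: PC=1 idx=1 pred=T actual=T -> ctr[1]=3
Ev 6: PC=3 idx=0 pred=T actual=N -> ctr[0]=2
Ev 7: PC=1 idx=1 pred=T actual=T -> ctr[1]=3
Ev 8: PC=1 idx=1 pred=T actual=T -> ctr[1]=3
Ev 9: PC=1 idx=1 pred=T actual=T -> ctr[1]=3
Ev 10: PC=1 idx=1 pred=T actual=N -> ctr[1]=2

Answer: T T T T T T T T T T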